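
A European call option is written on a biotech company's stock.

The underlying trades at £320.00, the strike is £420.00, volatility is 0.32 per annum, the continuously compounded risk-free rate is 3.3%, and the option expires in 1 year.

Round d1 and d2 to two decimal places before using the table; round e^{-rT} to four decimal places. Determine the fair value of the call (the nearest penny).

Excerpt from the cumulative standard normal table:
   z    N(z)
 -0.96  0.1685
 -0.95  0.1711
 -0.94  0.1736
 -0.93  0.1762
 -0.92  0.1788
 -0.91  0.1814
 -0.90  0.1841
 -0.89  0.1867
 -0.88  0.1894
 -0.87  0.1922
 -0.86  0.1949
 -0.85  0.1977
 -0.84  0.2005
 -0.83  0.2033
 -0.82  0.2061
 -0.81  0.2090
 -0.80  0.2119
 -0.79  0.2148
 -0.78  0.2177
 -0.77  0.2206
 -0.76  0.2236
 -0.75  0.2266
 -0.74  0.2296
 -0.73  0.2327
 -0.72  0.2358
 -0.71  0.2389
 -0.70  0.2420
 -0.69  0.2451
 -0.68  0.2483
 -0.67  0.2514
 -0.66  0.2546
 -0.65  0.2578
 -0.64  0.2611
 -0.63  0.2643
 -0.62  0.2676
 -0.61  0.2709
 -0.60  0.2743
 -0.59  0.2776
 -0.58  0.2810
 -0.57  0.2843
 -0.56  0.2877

£15.12

σ√T = 0.32 × 1.0000 = 0.3200
d₁ = [ln(320/420) + (0.033 + 0.32²/2)·1] / 0.3200 = [-0.2719 + 0.0842] / 0.3200 = -0.5867 which rounds to -0.59
d₂ = d₁ − σ√T = -0.5867 − 0.3200 = -0.9067 which rounds to -0.91
exp(−rT) = exp(−0.033·1) = 0.9675
N(d₁) = N(-0.59) = 0.2776;  N(d₂) = N(-0.91) = 0.1814
C = 320·0.2776 − 420·0.9675·0.1814 = 88.8320 − 73.7119 = 15.1201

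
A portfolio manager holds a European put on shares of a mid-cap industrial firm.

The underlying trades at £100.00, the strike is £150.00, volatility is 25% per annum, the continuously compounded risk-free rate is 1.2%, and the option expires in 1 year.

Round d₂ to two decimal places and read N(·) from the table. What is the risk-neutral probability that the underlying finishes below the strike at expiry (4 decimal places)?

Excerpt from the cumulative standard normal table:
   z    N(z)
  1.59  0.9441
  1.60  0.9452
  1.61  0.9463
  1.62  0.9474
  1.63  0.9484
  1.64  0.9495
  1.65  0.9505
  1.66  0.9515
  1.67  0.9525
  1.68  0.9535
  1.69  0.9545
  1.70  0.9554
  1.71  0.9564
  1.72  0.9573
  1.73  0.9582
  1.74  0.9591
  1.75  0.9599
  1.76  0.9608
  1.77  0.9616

0.9554

σ√T = 0.25·√1 = 0.2500
ln(S/K) + (r + σ²/2)T = ln(100/150) + (0.012 + 0.25²/2)·1 = -0.4055 + 0.0432 = -0.3622
d₁ = -0.3622 / 0.2500 = -1.4489 → -1.45
d₂ = d₁ − σ√T = -1.4489 − 0.2500 = -1.6989 → -1.70
Risk-neutral Pr[S_T < K] = N(−d₂) = N(1.70) = 0.9554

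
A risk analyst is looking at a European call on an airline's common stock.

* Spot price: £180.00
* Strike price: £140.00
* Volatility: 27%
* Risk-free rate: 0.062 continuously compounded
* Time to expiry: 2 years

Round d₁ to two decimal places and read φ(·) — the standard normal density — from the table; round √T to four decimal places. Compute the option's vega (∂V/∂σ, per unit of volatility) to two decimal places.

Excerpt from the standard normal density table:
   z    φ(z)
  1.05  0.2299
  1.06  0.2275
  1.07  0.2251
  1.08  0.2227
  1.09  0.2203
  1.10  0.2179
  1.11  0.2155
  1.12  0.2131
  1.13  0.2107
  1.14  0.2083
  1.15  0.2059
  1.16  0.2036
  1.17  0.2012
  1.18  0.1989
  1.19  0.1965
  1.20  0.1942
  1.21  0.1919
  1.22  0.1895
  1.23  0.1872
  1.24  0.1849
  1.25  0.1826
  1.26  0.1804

σ√T = 0.27 × 1.4142 = 0.3818
d₁ = [ln(180/140) + (0.062 + 0.27²/2)·2] / 0.3818 = [0.2513 + 0.1969] / 0.3818 = 1.1738 ⇒ 1.17
√T = √2 = 1.4142
φ(d₁) = φ(1.17) = 0.2012
vega = S·φ(d₁)·√T = 180·0.2012·1.4142 = 51.2167

51.22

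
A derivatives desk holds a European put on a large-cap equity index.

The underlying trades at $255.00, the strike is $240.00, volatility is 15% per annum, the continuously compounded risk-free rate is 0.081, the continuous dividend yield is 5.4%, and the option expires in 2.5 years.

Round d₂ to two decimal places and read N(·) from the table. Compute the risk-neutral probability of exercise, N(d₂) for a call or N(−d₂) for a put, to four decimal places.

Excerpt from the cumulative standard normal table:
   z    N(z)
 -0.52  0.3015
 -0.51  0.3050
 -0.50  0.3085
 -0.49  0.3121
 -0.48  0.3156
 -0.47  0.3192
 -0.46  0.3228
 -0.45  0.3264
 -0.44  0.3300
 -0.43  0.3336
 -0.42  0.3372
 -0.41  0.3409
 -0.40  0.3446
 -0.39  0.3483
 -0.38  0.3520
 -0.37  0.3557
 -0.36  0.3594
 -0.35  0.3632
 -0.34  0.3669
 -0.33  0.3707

0.3372

T = 2.5;  σ√T = 0.2372
d₁ = [ln(255/240) + (0.081 − 0.054 + 0.15²/2)·2.5] / 0.2372 = [0.0606 + 0.0956] / 0.2372 = 0.6588 ≈ 0.66
d₂ = d₁ − σ√T = 0.6588 − 0.2372 = 0.4216 ≈ 0.42
Pr(exercise) under Q = N(−d₂) = N(-0.42) = 0.3372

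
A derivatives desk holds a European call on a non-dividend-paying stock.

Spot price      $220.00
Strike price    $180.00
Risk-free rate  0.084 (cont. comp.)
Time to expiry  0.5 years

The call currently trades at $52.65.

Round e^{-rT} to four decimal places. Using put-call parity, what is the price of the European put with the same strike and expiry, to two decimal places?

$5.25

e^(−rT) = e^(−0.084·0.5) = 0.9589
Put-call parity: C − P = S − K·e^(−rT) = 220 − 180·0.9589 = 220 − 172.6020 = 47.3980
P = C − (C − P) = 52.65 − (47.3980) = 5.2520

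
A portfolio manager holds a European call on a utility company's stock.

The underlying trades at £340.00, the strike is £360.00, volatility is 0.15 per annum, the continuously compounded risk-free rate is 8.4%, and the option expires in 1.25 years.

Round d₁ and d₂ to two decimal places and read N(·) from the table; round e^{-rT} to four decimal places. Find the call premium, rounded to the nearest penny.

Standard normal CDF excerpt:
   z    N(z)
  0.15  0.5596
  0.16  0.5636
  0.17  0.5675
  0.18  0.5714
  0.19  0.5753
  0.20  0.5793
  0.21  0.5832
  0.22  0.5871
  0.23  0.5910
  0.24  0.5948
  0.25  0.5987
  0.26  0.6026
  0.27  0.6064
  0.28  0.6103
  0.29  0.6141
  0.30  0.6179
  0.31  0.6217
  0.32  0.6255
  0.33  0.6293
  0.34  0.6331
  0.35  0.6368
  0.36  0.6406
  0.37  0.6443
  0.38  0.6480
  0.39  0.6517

T = 1.25;  σ√T = 0.1677
d₁ = [ln(340/360) + (0.084 + 0.15²/2)·1.25] / 0.1677 = [-0.0572 + 0.1191] / 0.1677 = 0.3691 → 0.37
d₂ = d₁ − σ√T = 0.3691 − 0.1677 = 0.2014 → 0.20
e^(−rT) = e^(−0.084·1.25) = 0.9003
N(d₁) = N(0.37) = 0.6443;  N(d₂) = N(0.20) = 0.5793
C = 340·0.6443 − 360·0.9003·0.5793 = 219.0620 − 187.7558 = 31.3062

£31.31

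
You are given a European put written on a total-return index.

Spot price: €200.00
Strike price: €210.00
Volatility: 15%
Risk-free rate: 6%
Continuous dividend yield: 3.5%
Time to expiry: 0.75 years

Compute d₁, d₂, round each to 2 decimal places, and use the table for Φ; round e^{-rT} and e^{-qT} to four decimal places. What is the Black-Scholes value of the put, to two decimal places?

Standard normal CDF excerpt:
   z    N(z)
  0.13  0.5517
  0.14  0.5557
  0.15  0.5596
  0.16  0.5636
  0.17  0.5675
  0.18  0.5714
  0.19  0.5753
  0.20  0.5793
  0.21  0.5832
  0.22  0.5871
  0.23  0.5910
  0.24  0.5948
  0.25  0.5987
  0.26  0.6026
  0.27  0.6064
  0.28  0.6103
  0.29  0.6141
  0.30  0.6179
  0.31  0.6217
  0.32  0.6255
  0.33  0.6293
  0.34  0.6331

σ√T = 0.15 × 0.8660 = 0.1299
ln(S/K) + (r − q + σ²/2)T = ln(200/210) + (0.06 − 0.035 + 0.15²/2)·0.75 = -0.0488 + 0.0272 = -0.0216
d₁ = -0.0216 / 0.1299 = -0.1663 which rounds to -0.17
d₂ = d₁ − σ√T = -0.1663 − 0.1299 = -0.2962 which rounds to -0.30
e^(−qT) = e^(−0.035·0.75) = 0.9741;  e^(−rT) = e^(−0.06·0.75) = 0.9560
P = 210·0.9560·N(0.30) − 200·0.9741·N(0.17) = 210·0.9560·0.6179 − 200·0.9741·0.5675 = 124.0496 − 110.5603 = 13.4893

€13.49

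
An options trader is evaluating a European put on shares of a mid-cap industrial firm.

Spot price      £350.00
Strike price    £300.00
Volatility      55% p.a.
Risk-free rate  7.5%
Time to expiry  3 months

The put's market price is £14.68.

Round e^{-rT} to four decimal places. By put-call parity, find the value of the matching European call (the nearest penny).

£70.26

e^(−rT) = e^(−0.075·0.25) = 0.9814
Put-call parity: C − P = S − K·e^(−rT) = 350 − 300·0.9814 = 350 − 294.4200 = 55.5800
C = P + (C − P) = 14.68 + (55.5800) = 70.2600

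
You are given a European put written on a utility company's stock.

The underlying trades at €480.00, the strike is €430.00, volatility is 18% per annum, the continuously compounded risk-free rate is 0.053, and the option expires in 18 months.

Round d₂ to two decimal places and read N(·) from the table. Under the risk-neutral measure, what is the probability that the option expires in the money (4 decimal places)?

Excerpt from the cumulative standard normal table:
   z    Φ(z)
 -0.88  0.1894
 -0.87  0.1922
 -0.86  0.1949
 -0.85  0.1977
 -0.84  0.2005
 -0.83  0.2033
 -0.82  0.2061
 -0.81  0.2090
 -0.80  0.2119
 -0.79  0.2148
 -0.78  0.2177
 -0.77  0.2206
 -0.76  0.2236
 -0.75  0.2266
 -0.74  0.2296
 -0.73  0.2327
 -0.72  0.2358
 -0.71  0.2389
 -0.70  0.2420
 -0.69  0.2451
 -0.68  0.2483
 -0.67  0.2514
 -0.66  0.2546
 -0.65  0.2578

0.2266

σ√T = 0.18 × 1.2247 = 0.2205
d₁ = [ln(480/430) + (0.053 + 0.18²/2)·1.5] / 0.2205 = [0.1100 + 0.1038] / 0.2205 = 0.9698 which rounds to 0.97
d₂ = d₁ − σ√T = 0.9698 − 0.2205 = 0.7494 which rounds to 0.75
Risk-neutral Pr[S_T < K] = N(−d₂) = N(-0.75) = 0.2266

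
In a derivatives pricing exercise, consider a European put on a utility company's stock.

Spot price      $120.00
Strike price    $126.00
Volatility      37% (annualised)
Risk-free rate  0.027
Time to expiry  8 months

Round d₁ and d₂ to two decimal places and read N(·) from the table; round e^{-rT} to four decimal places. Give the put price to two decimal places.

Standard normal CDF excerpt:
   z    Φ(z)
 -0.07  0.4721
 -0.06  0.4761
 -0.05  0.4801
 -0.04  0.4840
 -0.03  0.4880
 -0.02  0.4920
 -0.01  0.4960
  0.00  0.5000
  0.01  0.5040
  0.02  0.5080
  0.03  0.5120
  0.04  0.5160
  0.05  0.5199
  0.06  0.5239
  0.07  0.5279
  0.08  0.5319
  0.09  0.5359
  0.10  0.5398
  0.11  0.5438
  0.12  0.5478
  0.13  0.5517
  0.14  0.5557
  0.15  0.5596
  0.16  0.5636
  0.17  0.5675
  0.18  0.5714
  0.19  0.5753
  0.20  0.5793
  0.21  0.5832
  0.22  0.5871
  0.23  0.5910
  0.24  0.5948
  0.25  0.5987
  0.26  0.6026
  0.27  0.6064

$16.48

σ√T = 0.37·√0.6667 = 0.3021
ln(S/K) + (r + σ²/2)T = ln(120/126) + (0.027 + 0.37²/2)·0.6667 = -0.0488 + 0.0636 = 0.0148
d₁ = 0.0148 / 0.3021 = 0.0491 → 0.05
d₂ = d₁ − σ√T = 0.0491 − 0.3021 = -0.2530 → -0.25
exp(−rT) = exp(−0.027·0.6667) = 0.9822
N(−d₂) = N(0.25) = 0.5987;  N(−d₁) = N(-0.05) = 0.4801
P = 126·0.9822·0.5987 − 120·0.4801 = 74.0934 − 57.6120 = 16.4814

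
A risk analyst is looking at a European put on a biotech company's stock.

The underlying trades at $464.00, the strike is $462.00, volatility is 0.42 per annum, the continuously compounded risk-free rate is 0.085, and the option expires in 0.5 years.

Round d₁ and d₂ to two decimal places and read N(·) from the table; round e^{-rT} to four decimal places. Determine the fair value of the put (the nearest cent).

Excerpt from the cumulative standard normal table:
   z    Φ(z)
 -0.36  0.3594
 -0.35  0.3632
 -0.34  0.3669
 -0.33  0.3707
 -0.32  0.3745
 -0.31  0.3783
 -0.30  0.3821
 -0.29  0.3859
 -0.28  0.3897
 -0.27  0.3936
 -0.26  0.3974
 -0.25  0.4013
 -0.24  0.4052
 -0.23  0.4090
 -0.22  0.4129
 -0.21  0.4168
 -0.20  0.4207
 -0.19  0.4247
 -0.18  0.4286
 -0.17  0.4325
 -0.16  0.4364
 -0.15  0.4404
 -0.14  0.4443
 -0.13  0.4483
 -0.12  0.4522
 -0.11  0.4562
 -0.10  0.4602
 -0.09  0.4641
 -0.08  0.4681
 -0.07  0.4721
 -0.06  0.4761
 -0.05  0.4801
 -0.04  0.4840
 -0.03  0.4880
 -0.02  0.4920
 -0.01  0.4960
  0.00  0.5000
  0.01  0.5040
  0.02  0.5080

$44.09

T = 0.5;  σ√T = 0.2970
ln(S/K) + (r + σ²/2)T = ln(464/462) + (0.085 + 0.42²/2)·0.5 = 0.0043 + 0.0866 = 0.0909
d₁ = 0.0909 / 0.2970 = 0.3061 → 0.31
d₂ = d₁ − σ√T = 0.3061 − 0.2970 = 0.0092 → 0.01
exp(−rT) = exp(−0.085·0.5) = 0.9584
P = 462·0.9584·N(-0.01) − 464·N(-0.31) = 462·0.9584·0.4960 − 464·0.3783 = 219.6193 − 175.5312 = 44.0881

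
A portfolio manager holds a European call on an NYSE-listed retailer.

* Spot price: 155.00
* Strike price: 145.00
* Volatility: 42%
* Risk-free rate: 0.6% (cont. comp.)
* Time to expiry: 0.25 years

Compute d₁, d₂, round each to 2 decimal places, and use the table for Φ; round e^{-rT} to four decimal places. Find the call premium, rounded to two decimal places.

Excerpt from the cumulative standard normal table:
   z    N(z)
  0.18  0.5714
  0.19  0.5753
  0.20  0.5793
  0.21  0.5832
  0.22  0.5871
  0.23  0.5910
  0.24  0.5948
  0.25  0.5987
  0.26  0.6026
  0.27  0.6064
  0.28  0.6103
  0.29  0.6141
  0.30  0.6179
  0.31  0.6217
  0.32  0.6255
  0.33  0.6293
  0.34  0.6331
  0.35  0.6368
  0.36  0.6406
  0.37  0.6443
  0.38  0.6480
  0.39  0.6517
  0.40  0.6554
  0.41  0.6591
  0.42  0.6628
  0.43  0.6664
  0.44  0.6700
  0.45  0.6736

18.29

T = 0.25;  σ√T = 0.2100
d₁ = [ln(155/145) + (0.006 + 0.42²/2)·0.25] / 0.2100 = [0.0667 + 0.0235] / 0.2100 = 0.4297 ≈ 0.43
d₂ = d₁ − σ√T = 0.4297 − 0.2100 = 0.2197 ≈ 0.22
e^(−rT) = e^(−0.006·0.25) = 0.9985
C = 155·N(0.43) − 145·0.9985·N(0.22) = 155·0.6664 − 145·0.9985·0.5871 = 103.2920 − 85.0018 = 18.2902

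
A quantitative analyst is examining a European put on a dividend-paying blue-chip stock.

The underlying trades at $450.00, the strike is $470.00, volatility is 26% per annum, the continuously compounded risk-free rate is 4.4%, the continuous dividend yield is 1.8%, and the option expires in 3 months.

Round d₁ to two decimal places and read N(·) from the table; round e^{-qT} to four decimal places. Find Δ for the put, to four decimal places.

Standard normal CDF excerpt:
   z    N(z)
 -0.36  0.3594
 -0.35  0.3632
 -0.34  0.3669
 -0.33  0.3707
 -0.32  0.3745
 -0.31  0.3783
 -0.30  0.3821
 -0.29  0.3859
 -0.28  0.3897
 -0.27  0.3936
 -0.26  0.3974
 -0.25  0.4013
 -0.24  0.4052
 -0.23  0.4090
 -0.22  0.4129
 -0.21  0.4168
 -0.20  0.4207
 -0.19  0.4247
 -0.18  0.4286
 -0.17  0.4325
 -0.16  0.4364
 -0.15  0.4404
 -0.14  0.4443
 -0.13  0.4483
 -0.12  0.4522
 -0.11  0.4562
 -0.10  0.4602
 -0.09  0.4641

-0.5845

σ√T = 0.26·√0.25 = 0.1300
d₁ = [ln(450/470) + (0.044 − 0.018 + ½·0.26²)·0.25] / (σ√T) = (-0.0435 + 0.0150) / 0.1300 = -0.2195 ⇒ -0.22
N(d₁) = N(-0.22) = 0.4129
Δ_put = exp(−qT)·(N(d₁) − 1) = 0.9955·(0.4129 − 1) = -0.5845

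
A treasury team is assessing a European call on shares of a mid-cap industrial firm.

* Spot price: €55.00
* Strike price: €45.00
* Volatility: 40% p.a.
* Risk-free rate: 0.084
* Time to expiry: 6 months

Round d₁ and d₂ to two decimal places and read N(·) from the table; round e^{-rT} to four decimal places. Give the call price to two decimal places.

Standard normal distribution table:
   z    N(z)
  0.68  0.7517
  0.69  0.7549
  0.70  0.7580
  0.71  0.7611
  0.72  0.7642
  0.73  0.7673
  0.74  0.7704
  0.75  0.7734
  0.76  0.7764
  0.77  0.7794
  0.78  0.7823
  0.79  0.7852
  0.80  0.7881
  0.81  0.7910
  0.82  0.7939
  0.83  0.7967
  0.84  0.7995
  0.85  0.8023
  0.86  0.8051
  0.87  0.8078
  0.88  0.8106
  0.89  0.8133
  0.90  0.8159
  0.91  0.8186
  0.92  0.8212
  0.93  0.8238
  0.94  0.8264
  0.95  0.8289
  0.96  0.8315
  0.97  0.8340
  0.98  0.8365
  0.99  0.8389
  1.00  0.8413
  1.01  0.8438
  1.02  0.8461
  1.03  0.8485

€13.30

σ√T = 0.4·√0.5 = 0.2828
d₁ = [ln(55/45) + (0.084 + 0.4²/2)·0.5] / 0.2828 = [0.2007 + 0.0820] / 0.2828 = 0.9994 which rounds to 1.00
d₂ = d₁ − σ√T = 0.9994 − 0.2828 = 0.7165 which rounds to 0.72
exp(−rT) = exp(−0.084·0.5) = 0.9589
C = 55·N(1.00) − 45·0.9589·N(0.72) = 55·0.8413 − 45·0.9589·0.7642 = 46.2715 − 32.9756 = 13.2959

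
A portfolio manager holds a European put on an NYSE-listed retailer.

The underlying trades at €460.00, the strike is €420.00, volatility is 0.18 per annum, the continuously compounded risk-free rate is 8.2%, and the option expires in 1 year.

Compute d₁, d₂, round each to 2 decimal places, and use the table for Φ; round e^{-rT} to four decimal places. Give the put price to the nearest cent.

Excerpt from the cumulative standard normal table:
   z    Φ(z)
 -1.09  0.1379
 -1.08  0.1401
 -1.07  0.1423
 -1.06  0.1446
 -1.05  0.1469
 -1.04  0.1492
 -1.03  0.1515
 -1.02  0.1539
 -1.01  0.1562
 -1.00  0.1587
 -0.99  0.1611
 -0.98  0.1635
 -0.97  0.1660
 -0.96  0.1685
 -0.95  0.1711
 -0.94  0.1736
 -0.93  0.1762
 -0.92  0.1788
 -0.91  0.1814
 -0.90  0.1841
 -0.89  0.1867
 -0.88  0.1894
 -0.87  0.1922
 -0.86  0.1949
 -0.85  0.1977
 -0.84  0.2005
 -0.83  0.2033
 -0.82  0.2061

€6.80

σ√T = 0.18·√1 = 0.1800
d₁ = [ln(460/420) + (0.082 + ½·0.18²)·1] / (σ√T) = (0.0910 + 0.0982) / 0.1800 = 1.0510 which rounds to 1.05
d₂ = 1.0510 − 0.1800 = 0.8710 which rounds to 0.87
e^(−rT) = e^(−0.082·1) = 0.9213
N(−d₂) = N(-0.87) = 0.1922;  N(−d₁) = N(-1.05) = 0.1469
P = 420·0.9213·0.1922 − 460·0.1469 = 74.3710 − 67.5740 = 6.7970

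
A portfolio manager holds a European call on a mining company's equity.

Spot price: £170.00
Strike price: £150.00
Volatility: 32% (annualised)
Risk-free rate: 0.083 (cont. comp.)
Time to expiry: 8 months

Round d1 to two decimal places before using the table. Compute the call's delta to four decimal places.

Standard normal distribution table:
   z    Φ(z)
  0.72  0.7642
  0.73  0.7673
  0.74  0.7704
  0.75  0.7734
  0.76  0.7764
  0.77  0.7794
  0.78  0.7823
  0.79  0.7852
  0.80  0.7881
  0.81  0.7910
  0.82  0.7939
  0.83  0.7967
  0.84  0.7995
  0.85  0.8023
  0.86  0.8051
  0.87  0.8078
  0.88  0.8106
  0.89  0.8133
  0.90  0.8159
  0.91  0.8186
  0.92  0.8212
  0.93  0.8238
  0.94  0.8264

0.7939

σ√T = 0.32 × 0.8165 = 0.2613
d₁ = [ln(170/150) + (0.083 + 0.32²/2)·0.6667] / 0.2613 = [0.1252 + 0.0895] / 0.2613 = 0.8215 ⇒ 0.82
N(d₁) = N(0.82) = 0.7939
Δ_call = N(d₁) = 0.7939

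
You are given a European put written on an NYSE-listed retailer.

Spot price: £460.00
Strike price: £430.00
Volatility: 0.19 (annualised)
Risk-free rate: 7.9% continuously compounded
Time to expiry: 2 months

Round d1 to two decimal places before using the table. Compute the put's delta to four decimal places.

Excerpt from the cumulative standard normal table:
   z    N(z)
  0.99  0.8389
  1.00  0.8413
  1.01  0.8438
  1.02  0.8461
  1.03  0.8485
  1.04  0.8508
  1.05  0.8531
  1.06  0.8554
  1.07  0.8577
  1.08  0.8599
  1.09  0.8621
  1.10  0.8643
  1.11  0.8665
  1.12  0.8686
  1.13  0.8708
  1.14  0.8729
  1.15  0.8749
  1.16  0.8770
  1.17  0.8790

σ√T = 0.19 × 0.4082 = 0.0776
d₁ = [ln(460/430) + (0.079 + 0.19²/2)·0.1667] / 0.0776 = [0.0674 + 0.0162] / 0.0776 = 1.0780 ≈ 1.08
N(d₁) = N(1.08) = 0.8599
Δ_put = N(d₁) − 1 = 0.8599 − 1 = -0.1401

-0.1401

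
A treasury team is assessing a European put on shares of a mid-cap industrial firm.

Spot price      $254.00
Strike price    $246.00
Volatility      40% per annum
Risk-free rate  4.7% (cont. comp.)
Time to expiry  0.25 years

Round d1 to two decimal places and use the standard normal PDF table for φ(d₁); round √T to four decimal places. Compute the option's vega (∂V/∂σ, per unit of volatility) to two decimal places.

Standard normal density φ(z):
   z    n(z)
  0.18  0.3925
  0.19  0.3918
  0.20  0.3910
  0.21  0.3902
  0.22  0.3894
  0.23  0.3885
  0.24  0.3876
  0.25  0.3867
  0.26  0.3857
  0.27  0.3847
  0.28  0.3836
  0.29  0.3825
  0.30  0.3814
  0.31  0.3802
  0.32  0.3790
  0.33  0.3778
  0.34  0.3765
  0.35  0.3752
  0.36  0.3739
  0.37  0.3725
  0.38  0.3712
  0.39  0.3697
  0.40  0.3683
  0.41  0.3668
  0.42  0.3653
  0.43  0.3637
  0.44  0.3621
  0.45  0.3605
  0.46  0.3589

48.13

T = 0.25;  σ√T = 0.2000
d₁ = [ln(254/246) + (0.047 + ½·0.4²)·0.25] / (σ√T) = (0.0320 + 0.0318) / 0.2000 = 0.3188 → 0.32
√T = √0.25 = 0.5000
φ(d₁) = φ(0.32) = 0.3790
vega = S·φ(d₁)·√T = 254·0.3790·0.5000 = 48.1330
(Vega is the same for a European call and put with the same parameters.)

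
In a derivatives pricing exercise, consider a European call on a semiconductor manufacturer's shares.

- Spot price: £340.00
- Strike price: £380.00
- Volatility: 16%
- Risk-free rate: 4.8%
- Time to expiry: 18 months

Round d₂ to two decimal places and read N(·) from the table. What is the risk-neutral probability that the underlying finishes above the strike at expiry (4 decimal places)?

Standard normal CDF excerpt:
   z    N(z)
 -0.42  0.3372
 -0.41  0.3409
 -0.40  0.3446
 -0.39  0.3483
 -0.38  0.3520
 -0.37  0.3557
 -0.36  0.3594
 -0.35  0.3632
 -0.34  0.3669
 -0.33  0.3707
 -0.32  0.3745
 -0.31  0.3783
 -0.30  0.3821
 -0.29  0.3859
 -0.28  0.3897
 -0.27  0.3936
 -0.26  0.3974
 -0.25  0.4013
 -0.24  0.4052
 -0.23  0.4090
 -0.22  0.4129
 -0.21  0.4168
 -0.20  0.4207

0.3821

σ√T = 0.16 × 1.2247 = 0.1960
d₁ = [ln(340/380) + (0.048 + 0.16²/2)·1.5] / 0.1960 = [-0.1112 + 0.0912] / 0.1960 = -0.1022 ≈ -0.10
d₂ = d₁ − σ√T = -0.1022 − 0.1960 = -0.2982 ≈ -0.30
Risk-neutral Pr[S_T > K] = N(d₂) = N(-0.30) = 0.3821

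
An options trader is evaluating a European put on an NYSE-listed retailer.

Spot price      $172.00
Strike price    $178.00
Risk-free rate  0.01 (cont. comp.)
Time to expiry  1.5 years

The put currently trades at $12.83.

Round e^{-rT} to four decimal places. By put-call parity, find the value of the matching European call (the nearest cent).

e^(−rT) = e^(−0.01·1.5) = 0.9851
Put-call parity: C − P = S − K·e^(−rT) = 172 − 178·0.9851 = 172 − 175.3478 = -3.3478
C = P + (C − P) = 12.83 + (-3.3478) = 9.4822

$9.48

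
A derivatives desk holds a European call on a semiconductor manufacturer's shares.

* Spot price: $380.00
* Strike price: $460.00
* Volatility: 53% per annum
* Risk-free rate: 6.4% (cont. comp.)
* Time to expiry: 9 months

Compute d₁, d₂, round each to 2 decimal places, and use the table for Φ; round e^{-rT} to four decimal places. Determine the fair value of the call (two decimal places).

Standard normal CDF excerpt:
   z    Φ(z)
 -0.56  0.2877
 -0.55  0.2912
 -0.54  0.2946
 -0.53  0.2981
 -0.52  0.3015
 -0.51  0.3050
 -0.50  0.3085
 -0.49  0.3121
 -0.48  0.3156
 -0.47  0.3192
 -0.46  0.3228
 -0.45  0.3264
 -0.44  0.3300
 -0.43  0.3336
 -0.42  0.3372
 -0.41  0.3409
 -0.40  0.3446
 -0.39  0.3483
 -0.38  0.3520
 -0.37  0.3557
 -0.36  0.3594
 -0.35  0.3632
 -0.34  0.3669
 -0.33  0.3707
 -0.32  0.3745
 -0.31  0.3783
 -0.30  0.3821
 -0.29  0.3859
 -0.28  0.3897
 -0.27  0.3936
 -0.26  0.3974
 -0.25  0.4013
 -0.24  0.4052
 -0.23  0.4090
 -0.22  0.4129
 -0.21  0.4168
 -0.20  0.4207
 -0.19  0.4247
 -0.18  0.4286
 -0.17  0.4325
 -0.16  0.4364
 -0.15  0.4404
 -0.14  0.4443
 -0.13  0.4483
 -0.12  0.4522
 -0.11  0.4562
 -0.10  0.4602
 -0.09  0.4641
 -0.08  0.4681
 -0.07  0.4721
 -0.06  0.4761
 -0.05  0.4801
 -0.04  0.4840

σ√T = 0.53 × 0.8660 = 0.4590
d₁ = [ln(380/460) + (0.064 + ½·0.53²)·0.75] / (σ√T) = (-0.1911 + 0.1533) / 0.4590 = -0.0822 ⇒ -0.08
d₂ = -0.0822 − 0.4590 = -0.5412 ⇒ -0.54
exp(−rT) = exp(−0.064·0.75) = 0.9531
N(d₁) = N(-0.08) = 0.4681;  N(d₂) = N(-0.54) = 0.2946
C = 380·0.4681 − 460·0.9531·0.2946 = 177.8780 − 129.1603 = 48.7177

$48.72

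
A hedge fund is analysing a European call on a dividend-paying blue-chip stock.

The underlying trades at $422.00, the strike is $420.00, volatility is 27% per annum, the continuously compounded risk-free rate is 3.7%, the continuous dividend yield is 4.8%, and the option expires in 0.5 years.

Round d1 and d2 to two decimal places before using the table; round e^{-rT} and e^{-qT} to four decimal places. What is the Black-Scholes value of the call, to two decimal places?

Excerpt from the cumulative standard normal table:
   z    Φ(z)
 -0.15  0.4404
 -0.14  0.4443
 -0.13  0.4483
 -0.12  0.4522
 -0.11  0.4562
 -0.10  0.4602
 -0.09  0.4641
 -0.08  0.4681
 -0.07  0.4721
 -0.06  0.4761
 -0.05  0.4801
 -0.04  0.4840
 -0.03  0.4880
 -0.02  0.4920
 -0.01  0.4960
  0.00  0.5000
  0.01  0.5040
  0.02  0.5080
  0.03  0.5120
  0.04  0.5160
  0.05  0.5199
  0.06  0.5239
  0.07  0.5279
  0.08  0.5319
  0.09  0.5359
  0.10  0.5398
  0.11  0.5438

$31.04

σ√T = 0.27 × 0.7071 = 0.1909
d₁ = [ln(422/420) + (0.037 − 0.048 + ½·0.27²)·0.5] / (σ√T) = (0.0048 + 0.0127) / 0.1909 = 0.0915 → 0.09
d₂ = 0.0915 − 0.1909 = -0.0994 → -0.10
exp(−qT) = exp(−0.048·0.5) = 0.9763;  exp(−rT) = exp(−0.037·0.5) = 0.9817
N(d₁) = N(0.09) = 0.5359;  N(d₂) = N(-0.10) = 0.4602
C = 422·0.9763·0.5359 − 420·0.9817·0.4602 = 220.7900 − 189.7469 = 31.0431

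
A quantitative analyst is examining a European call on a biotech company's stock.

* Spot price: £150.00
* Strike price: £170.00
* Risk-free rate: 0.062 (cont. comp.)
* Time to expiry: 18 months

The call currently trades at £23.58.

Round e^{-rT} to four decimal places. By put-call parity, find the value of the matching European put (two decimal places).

£28.48

exp(−rT) = exp(−0.062·1.5) = 0.9112
Put-call parity: C − P = S − K·e^(−rT) = 150 − 170·0.9112 = 150 − 154.9040 = -4.9040
P = C − (C − P) = 23.58 − (-4.9040) = 28.4840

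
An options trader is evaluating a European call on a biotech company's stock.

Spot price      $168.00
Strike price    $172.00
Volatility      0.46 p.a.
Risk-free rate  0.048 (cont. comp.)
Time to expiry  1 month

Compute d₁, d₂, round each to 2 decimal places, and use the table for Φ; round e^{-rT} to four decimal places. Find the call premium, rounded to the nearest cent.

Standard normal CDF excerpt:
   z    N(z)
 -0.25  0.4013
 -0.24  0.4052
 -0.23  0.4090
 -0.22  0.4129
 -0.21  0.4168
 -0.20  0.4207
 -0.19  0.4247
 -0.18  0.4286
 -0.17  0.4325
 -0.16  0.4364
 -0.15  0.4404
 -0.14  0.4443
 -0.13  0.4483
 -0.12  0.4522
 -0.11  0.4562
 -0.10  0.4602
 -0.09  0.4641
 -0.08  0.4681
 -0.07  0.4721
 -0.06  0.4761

$7.24

σ√T = 0.46·√0.08333 = 0.1328
d₁ = [ln(168/172) + (0.048 + 0.46²/2)·0.08333] / 0.1328 = [-0.0235 + 0.0128] / 0.1328 = -0.0807 which rounds to -0.08
d₂ = d₁ − σ√T = -0.0807 − 0.1328 = -0.2135 which rounds to -0.21
exp(−rT) = exp(−0.048·0.08333) = 0.9960
N(d₁) = N(-0.08) = 0.4681;  N(d₂) = N(-0.21) = 0.4168
C = 168·0.4681 − 172·0.9960·0.4168 = 78.6408 − 71.4028 = 7.2380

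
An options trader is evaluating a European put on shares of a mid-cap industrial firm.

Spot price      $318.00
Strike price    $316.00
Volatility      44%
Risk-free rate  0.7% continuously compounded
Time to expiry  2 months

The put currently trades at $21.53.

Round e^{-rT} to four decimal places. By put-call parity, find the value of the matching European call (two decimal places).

exp(−rT) = exp(−0.007·0.1667) = 0.9988
Put-call parity: C − P = S − K·e^(−rT) = 318 − 316·0.9988 = 318 − 315.6208 = 2.3792
C = P + (C − P) = 21.53 + (2.3792) = 23.9092

$23.91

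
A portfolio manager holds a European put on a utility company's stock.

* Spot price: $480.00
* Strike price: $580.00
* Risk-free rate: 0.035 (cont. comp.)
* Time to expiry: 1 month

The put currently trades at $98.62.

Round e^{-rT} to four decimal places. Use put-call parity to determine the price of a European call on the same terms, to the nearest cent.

e^(−rT) = e^(−0.035·0.08333) = 0.9971
Put-call parity: C − P = S − K·e^(−rT) = 480 − 580·0.9971 = 480 − 578.3180 = -98.3180
C = P + (C − P) = 98.62 + (-98.3180) = 0.3020

$0.30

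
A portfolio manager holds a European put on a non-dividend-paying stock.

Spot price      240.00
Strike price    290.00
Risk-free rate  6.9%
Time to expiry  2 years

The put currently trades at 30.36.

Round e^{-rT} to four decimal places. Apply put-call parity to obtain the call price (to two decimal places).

17.74

e^(−rT) = e^(−0.069·2) = 0.8711
Put-call parity: C − P = S − K·e^(−rT) = 240 − 290·0.8711 = 240 − 252.6190 = -12.6190
C = P + (C − P) = 30.36 + (-12.6190) = 17.7410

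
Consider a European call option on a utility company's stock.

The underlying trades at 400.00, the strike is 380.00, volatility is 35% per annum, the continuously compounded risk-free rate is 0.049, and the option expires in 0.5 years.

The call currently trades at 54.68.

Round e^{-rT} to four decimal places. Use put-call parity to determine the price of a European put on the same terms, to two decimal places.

e^(−rT) = e^(−0.049·0.5) = 0.9758
Put-call parity: C − P = S − K·e^(−rT) = 400 − 380·0.9758 = 400 − 370.8040 = 29.1960
P = C − (C − P) = 54.68 − (29.1960) = 25.4840

25.48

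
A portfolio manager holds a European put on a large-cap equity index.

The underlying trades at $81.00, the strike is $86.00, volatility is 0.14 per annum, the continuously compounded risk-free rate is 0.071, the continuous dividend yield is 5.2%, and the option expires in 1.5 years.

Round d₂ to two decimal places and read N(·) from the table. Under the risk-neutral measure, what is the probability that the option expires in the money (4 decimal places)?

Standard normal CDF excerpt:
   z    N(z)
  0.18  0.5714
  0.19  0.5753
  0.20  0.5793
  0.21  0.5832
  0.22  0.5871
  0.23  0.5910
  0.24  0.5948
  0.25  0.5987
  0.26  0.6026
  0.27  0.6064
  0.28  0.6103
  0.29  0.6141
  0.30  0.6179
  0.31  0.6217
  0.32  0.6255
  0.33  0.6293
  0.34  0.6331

σ√T = 0.14·√1.5 = 0.1715
d₁ = [ln(81/86) + (0.071 − 0.052 + 0.14²/2)·1.5] / 0.1715 = [-0.0599 + 0.0432] / 0.1715 = -0.0974 ≈ -0.10
d₂ = d₁ − σ√T = -0.0974 − 0.1715 = -0.2688 ≈ -0.27
Pr(exercise) under Q = N(−d₂) = N(0.27) = 0.6064

0.6064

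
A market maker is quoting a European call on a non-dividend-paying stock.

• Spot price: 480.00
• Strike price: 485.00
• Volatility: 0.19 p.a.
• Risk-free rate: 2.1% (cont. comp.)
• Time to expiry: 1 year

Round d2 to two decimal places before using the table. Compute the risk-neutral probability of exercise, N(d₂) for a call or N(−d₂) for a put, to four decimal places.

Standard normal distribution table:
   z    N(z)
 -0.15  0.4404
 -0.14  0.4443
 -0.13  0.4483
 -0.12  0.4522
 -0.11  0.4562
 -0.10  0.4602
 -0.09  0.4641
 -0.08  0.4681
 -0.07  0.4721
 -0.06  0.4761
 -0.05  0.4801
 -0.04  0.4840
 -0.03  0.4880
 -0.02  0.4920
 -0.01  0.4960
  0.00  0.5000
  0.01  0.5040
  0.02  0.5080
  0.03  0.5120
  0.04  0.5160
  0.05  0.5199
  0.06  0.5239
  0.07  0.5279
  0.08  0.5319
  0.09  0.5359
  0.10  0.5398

0.4840

σ√T = 0.19·√1 = 0.1900
d₁ = [ln(480/485) + (0.021 + 0.19²/2)·1] / 0.1900 = [-0.0104 + 0.0391] / 0.1900 = 0.1510 ⇒ 0.15
d₂ = d₁ − σ√T = 0.1510 − 0.1900 = -0.0390 ⇒ -0.04
Pr(exercise) under Q = N(d₂) = 0.4840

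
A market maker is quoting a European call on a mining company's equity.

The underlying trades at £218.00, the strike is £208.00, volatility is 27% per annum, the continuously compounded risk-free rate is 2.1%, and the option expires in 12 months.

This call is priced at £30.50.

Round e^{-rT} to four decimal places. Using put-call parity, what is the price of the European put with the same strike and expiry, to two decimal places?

£16.17

exp(−rT) = exp(−0.021·1) = 0.9792
Put-call parity: C − P = S − K·e^(−rT) = 218 − 208·0.9792 = 218 − 203.6736 = 14.3264
P = C − (C − P) = 30.50 − (14.3264) = 16.1736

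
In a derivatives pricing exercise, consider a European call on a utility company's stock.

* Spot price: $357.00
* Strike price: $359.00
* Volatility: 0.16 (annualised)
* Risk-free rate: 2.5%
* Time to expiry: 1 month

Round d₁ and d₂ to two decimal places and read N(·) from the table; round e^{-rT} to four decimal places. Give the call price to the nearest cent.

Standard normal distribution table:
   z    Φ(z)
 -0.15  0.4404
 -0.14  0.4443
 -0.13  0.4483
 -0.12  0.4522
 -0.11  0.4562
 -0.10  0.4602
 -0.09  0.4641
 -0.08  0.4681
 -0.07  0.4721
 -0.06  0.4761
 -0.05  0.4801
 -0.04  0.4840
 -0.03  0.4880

$6.53

T = 0.08333;  σ√T = 0.0462
d₁ = [ln(357/359) + (0.025 + 0.16²/2)·0.08333] / 0.0462 = [-0.0056 + 0.0032] / 0.0462 = -0.0528 ≈ -0.05
d₂ = d₁ − σ√T = -0.0528 − 0.0462 = -0.0989 ≈ -0.10
e^(−rT) = e^(−0.025·0.08333) = 0.9979
N(d₁) = N(-0.05) = 0.4801;  N(d₂) = N(-0.10) = 0.4602
C = 357·0.4801 − 359·0.9979·0.4602 = 171.3957 − 164.8649 = 6.5308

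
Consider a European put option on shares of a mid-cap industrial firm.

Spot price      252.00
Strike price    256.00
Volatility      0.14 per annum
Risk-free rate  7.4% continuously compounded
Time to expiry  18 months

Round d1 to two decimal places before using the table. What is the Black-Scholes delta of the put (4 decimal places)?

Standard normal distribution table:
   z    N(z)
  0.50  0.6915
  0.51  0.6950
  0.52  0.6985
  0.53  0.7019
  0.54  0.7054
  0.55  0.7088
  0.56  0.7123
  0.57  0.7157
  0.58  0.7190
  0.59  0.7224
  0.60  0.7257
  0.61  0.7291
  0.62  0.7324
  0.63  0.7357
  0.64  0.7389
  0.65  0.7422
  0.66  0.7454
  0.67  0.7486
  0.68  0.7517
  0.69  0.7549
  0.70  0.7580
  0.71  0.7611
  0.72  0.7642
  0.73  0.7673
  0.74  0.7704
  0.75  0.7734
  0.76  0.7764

σ√T = 0.14 × 1.2247 = 0.1715
d₁ = [ln(252/256) + (0.074 + 0.14²/2)·1.5] / 0.1715 = [-0.0157 + 0.1257] / 0.1715 = 0.6413 which rounds to 0.64
N(d₁) = N(0.64) = 0.7389
Δ_put = N(d₁) − 1 = 0.7389 − 1 = -0.2611

-0.2611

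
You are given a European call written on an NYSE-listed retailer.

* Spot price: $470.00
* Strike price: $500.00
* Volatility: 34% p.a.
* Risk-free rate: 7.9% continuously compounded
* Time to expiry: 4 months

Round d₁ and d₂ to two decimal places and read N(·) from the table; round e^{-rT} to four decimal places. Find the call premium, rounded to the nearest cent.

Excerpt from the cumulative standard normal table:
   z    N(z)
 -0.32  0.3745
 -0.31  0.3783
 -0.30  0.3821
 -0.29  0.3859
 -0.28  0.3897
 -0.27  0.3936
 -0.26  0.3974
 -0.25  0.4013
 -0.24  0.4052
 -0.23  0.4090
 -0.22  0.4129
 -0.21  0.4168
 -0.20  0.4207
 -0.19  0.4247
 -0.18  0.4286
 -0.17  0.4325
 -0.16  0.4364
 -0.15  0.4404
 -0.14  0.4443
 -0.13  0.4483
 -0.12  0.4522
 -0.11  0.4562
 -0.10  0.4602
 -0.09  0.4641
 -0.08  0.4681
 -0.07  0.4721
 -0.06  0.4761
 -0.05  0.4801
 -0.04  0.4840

$30.22

σ√T = 0.34·√0.3333 = 0.1963
d₁ = [ln(470/500) + (0.079 + 0.34²/2)·0.3333] / 0.1963 = [-0.0619 + 0.0456] / 0.1963 = -0.0829 → -0.08
d₂ = d₁ − σ√T = -0.0829 − 0.1963 = -0.2792 → -0.28
exp(−rT) = exp(−0.079·0.3333) = 0.9740
N(d₁) = N(-0.08) = 0.4681;  N(d₂) = N(-0.28) = 0.3897
C = 470·0.4681 − 500·0.9740·0.3897 = 220.0070 − 189.7839 = 30.2231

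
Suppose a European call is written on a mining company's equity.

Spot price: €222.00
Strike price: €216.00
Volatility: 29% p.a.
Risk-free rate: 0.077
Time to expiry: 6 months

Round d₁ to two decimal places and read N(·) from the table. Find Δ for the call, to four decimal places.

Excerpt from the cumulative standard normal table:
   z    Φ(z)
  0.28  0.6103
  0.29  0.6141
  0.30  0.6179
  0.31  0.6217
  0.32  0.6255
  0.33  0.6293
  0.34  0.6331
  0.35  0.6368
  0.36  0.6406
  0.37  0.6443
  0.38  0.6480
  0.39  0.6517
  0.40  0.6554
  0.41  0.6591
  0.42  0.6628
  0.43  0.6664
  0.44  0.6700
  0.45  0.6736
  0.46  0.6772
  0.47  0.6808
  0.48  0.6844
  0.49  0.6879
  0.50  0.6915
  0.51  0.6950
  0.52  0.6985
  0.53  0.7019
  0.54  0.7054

0.6628

σ√T = 0.29 × 0.7071 = 0.2051
d₁ = [ln(222/216) + (0.077 + ½·0.29²)·0.5] / (σ√T) = (0.0274 + 0.0595) / 0.2051 = 0.4239 ⇒ 0.42
N(d₁) = N(0.42) = 0.6628
Δ_call = N(d₁) = 0.6628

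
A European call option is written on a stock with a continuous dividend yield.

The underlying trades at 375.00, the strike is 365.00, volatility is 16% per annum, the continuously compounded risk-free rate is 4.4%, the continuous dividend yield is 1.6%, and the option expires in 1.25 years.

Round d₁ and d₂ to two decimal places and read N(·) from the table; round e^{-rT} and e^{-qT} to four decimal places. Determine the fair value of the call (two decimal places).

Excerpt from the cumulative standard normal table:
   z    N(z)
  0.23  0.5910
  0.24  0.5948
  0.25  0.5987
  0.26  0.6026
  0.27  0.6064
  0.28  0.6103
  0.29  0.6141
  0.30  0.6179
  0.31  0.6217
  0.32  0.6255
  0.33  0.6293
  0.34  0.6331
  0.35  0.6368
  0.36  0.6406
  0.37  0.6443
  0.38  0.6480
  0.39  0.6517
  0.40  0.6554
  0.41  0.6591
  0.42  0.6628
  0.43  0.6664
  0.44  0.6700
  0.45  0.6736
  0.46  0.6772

σ√T = 0.16·√1.25 = 0.1789
d₁ = [ln(375/365) + (0.044 − 0.016 + 0.16²/2)·1.25] / 0.1789 = [0.0270 + 0.0510] / 0.1789 = 0.4362 → 0.44
d₂ = d₁ − σ√T = 0.4362 − 0.1789 = 0.2573 → 0.26
exp(−qT) = exp(−0.016·1.25) = 0.9802;  exp(−rT) = exp(−0.044·1.25) = 0.9465
N(d₁) = N(0.44) = 0.6700;  N(d₂) = N(0.26) = 0.6026
C = 375·0.9802·0.6700 − 365·0.9465·0.6026 = 246.2752 − 208.1817 = 38.0935

38.09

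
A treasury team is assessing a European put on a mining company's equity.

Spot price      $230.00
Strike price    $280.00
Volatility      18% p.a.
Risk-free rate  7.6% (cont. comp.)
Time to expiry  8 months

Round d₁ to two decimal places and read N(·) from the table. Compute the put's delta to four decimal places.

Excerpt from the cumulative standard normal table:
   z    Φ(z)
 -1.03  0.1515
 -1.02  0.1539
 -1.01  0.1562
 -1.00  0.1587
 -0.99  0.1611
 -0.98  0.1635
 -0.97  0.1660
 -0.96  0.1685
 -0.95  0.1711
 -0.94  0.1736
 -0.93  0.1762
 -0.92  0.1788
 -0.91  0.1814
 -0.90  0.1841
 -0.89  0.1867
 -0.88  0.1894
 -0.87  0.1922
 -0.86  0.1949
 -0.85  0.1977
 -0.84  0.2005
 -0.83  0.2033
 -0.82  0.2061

-0.8212

σ√T = 0.18 × 0.8165 = 0.1470
ln(S/K) + (r + σ²/2)T = ln(230/280) + (0.076 + 0.18²/2)·0.6667 = -0.1967 + 0.0615 = -0.1352
d₁ = -0.1352 / 0.1470 = -0.9202 ⇒ -0.92
N(d₁) = N(-0.92) = 0.1788
Δ_put = N(d₁) − 1 = 0.1788 − 1 = -0.8212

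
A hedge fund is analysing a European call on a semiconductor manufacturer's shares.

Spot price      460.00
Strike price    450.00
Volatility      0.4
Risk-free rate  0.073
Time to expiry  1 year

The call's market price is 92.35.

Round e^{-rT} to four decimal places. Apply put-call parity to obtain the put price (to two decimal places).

50.67

e^(−rT) = e^(−0.073·1) = 0.9296
Put-call parity: C − P = S − K·e^(−rT) = 460 − 450·0.9296 = 460 − 418.3200 = 41.6800
P = C − (C − P) = 92.35 − (41.6800) = 50.6700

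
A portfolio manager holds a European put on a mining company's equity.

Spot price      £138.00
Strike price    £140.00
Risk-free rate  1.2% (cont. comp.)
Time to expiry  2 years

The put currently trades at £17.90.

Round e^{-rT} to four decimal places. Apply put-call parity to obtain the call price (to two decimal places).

£19.22

exp(−rT) = exp(−0.012·2) = 0.9763
Put-call parity: C − P = S − K·e^(−rT) = 138 − 140·0.9763 = 138 − 136.6820 = 1.3180
C = P + (C − P) = 17.90 + (1.3180) = 19.2180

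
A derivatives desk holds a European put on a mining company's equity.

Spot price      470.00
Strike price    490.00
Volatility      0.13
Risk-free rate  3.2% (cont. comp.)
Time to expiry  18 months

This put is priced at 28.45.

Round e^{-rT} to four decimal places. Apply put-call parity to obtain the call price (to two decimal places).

exp(−rT) = exp(−0.032·1.5) = 0.9531
Put-call parity: C − P = S − K·e^(−rT) = 470 − 490·0.9531 = 470 − 467.0190 = 2.9810
C = P + (C − P) = 28.45 + (2.9810) = 31.4310

31.43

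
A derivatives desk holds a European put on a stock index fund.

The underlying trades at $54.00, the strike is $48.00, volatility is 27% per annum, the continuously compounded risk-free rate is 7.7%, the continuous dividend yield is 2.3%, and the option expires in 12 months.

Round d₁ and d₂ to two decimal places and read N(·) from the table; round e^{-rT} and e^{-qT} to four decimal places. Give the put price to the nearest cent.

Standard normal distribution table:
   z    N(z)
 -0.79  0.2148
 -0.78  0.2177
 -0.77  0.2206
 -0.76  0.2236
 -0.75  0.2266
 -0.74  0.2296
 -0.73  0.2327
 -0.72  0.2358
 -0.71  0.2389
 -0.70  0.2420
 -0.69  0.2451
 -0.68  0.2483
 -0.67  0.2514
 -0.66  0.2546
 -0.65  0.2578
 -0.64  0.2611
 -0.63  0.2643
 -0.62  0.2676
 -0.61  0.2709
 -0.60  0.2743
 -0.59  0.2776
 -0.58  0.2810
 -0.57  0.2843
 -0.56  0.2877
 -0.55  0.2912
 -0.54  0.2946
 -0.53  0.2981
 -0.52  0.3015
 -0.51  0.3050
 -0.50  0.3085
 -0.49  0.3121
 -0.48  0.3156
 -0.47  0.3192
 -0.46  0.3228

$2.07

T = 1;  σ√T = 0.2700
d₁ = [ln(54/48) + (0.077 − 0.023 + 0.27²/2)·1] / 0.2700 = [0.1178 + 0.0905] / 0.2700 = 0.7712 → 0.77
d₂ = d₁ − σ√T = 0.7712 − 0.2700 = 0.5012 → 0.50
exp(−qT) = exp(−0.023·1) = 0.9773;  exp(−rT) = exp(−0.077·1) = 0.9259
P = 48·0.9259·N(-0.50) − 54·0.9773·N(-0.77) = 48·0.9259·0.3085 − 54·0.9773·0.2206 = 13.7107 − 11.6420 = 2.0687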